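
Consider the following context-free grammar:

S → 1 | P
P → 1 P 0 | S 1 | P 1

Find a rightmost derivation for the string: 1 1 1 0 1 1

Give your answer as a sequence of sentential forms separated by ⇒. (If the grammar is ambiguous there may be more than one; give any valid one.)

S ⇒ P ⇒ P 1 ⇒ P 1 1 ⇒ 1 P 0 1 1 ⇒ 1 S 1 0 1 1 ⇒ 1 1 1 0 1 1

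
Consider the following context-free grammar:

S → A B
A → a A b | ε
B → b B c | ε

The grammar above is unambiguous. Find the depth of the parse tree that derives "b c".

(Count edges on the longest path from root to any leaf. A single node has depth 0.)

3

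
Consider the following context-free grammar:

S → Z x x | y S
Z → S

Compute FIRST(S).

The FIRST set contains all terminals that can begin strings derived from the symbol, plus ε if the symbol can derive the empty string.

We compute FIRST(S) using the standard algorithm.
FIRST(S) = {y}
FIRST(Z) = {y}
Therefore, FIRST(S) = {y}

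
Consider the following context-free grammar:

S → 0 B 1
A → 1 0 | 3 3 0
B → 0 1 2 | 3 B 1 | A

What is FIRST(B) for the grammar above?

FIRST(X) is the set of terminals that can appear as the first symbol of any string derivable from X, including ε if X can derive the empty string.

We compute FIRST(B) using the standard algorithm.
FIRST(A) = {1, 3}
FIRST(B) = {0, 1, 3}
FIRST(S) = {0}
Therefore, FIRST(B) = {0, 1, 3}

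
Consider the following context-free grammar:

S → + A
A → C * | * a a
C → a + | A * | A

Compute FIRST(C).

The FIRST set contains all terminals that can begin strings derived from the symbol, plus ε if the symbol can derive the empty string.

We compute FIRST(C) using the standard algorithm.
FIRST(A) = {*, a}
FIRST(C) = {*, a}
FIRST(S) = {+}
Therefore, FIRST(C) = {*, a}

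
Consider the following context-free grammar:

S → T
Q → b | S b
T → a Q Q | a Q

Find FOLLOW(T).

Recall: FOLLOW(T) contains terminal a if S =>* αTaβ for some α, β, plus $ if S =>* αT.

We compute FOLLOW(T) using the standard algorithm.
FOLLOW(S) starts with {$}.
FIRST(Q) = {a, b}
FIRST(S) = {a}
FIRST(T) = {a}
FOLLOW(Q) = {$, a, b}
FOLLOW(S) = {$, b}
FOLLOW(T) = {$, b}
Therefore, FOLLOW(T) = {$, b}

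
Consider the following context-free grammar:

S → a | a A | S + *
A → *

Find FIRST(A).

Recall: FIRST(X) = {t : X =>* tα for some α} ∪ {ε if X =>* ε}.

We compute FIRST(A) using the standard algorithm.
FIRST(A) = {*}
FIRST(S) = {a}
Therefore, FIRST(A) = {*}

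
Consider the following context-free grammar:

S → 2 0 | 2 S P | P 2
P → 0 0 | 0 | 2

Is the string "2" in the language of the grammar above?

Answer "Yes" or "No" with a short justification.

No - no valid derivation exists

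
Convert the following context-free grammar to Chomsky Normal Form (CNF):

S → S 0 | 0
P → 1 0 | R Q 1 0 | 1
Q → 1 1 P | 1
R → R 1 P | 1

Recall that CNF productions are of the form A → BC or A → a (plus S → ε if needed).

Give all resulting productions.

T0 → 0; S → 0; T1 → 1; P → 1; Q → 1; R → 1; S → S T0; P → T1 T0; P → R X0; X0 → Q X1; X1 → T1 T0; Q → T1 X2; X2 → T1 P; R → R X3; X3 → T1 P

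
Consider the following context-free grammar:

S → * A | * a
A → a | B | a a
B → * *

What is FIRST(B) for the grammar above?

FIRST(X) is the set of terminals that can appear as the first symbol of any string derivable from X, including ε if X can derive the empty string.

We compute FIRST(B) using the standard algorithm.
FIRST(A) = {*, a}
FIRST(B) = {*}
FIRST(S) = {*}
Therefore, FIRST(B) = {*}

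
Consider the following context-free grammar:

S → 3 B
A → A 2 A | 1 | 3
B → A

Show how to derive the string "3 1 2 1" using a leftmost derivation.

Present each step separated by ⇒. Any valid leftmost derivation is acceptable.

S ⇒ 3 B ⇒ 3 A ⇒ 3 A 2 A ⇒ 3 1 2 A ⇒ 3 1 2 1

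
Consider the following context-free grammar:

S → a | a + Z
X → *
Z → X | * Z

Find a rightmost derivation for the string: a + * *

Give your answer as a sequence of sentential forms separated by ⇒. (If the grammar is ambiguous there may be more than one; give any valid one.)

S ⇒ a + Z ⇒ a + * Z ⇒ a + * X ⇒ a + * *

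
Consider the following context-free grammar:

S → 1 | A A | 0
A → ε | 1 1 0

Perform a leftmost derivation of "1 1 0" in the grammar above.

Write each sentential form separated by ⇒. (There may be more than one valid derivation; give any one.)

S ⇒ A A ⇒ A ⇒ 1 1 0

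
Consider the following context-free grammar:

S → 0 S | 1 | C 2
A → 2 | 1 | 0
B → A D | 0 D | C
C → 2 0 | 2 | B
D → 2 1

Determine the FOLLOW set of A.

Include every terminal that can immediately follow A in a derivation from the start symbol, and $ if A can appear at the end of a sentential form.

We compute FOLLOW(A) using the standard algorithm.
FOLLOW(S) starts with {$}.
FIRST(A) = {0, 1, 2}
FIRST(B) = {0, 1, 2}
FIRST(C) = {0, 1, 2}
FIRST(D) = {2}
FIRST(S) = {0, 1, 2}
FOLLOW(A) = {2}
FOLLOW(B) = {2}
FOLLOW(C) = {2}
FOLLOW(D) = {2}
FOLLOW(S) = {$}
Therefore, FOLLOW(A) = {2}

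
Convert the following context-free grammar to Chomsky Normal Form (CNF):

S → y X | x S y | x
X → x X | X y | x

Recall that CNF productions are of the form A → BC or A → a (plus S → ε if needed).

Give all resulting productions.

TY → y; TX → x; S → x; X → x; S → TY X; S → TX X0; X0 → S TY; X → TX X; X → X TY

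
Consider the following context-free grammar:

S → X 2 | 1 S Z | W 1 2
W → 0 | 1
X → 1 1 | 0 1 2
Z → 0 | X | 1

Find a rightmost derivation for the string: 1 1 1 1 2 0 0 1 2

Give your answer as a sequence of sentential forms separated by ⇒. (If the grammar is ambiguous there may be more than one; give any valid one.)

S ⇒ 1 S Z ⇒ 1 S X ⇒ 1 S 0 1 2 ⇒ 1 1 S Z 0 1 2 ⇒ 1 1 S 0 0 1 2 ⇒ 1 1 X 2 0 0 1 2 ⇒ 1 1 1 1 2 0 0 1 2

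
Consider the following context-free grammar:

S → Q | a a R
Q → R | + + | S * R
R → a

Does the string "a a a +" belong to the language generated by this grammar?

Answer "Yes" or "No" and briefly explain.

No - no valid derivation exists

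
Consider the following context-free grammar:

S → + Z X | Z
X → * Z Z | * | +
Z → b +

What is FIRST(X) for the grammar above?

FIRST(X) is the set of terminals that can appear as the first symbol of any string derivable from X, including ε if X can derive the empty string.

We compute FIRST(X) using the standard algorithm.
FIRST(S) = {+, b}
FIRST(X) = {*, +}
FIRST(Z) = {b}
Therefore, FIRST(X) = {*, +}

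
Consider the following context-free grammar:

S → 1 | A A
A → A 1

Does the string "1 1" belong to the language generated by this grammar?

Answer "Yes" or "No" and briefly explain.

No - no valid derivation exists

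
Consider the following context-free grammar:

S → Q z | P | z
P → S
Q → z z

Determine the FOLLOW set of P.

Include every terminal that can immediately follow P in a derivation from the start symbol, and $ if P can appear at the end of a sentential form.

We compute FOLLOW(P) using the standard algorithm.
FOLLOW(S) starts with {$}.
FIRST(P) = {z}
FIRST(Q) = {z}
FIRST(S) = {z}
FOLLOW(P) = {$}
FOLLOW(Q) = {z}
FOLLOW(S) = {$}
Therefore, FOLLOW(P) = {$}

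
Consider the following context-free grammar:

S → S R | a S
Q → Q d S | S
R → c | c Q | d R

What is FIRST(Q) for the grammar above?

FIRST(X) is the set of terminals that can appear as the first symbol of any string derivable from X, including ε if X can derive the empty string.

We compute FIRST(Q) using the standard algorithm.
FIRST(Q) = {a}
FIRST(R) = {c, d}
FIRST(S) = {a}
Therefore, FIRST(Q) = {a}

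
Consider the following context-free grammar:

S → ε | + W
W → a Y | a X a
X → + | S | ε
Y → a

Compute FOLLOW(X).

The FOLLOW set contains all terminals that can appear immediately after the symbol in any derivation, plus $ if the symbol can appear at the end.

We compute FOLLOW(X) using the standard algorithm.
FOLLOW(S) starts with {$}.
FIRST(S) = {+, ε}
FIRST(W) = {a}
FIRST(X) = {+, ε}
FIRST(Y) = {a}
FOLLOW(S) = {$, a}
FOLLOW(W) = {$, a}
FOLLOW(X) = {a}
FOLLOW(Y) = {$, a}
Therefore, FOLLOW(X) = {a}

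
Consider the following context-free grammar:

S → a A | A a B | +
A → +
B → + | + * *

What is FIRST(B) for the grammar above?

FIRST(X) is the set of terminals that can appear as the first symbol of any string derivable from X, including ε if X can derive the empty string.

We compute FIRST(B) using the standard algorithm.
FIRST(A) = {+}
FIRST(B) = {+}
FIRST(S) = {+, a}
Therefore, FIRST(B) = {+}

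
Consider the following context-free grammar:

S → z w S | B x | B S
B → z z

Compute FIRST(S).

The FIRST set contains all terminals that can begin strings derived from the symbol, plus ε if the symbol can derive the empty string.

We compute FIRST(S) using the standard algorithm.
FIRST(B) = {z}
FIRST(S) = {z}
Therefore, FIRST(S) = {z}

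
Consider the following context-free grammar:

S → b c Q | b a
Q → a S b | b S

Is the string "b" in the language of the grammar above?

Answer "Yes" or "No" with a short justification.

No - no valid derivation exists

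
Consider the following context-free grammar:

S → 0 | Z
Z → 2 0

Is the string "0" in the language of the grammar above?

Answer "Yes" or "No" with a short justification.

Yes - a valid derivation exists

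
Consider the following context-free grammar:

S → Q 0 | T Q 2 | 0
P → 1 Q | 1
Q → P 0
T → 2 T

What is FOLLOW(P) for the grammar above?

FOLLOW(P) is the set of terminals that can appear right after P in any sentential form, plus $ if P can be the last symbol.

We compute FOLLOW(P) using the standard algorithm.
FOLLOW(S) starts with {$}.
FIRST(P) = {1}
FIRST(Q) = {1}
FIRST(S) = {0, 1, 2}
FIRST(T) = {2}
FOLLOW(P) = {0}
FOLLOW(Q) = {0, 2}
FOLLOW(S) = {$}
FOLLOW(T) = {1}
Therefore, FOLLOW(P) = {0}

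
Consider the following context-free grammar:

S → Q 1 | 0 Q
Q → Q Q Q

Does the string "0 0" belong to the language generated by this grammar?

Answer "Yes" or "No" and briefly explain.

No - no valid derivation exists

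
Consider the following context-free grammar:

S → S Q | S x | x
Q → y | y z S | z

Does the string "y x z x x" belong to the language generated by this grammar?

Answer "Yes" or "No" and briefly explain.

No - no valid derivation exists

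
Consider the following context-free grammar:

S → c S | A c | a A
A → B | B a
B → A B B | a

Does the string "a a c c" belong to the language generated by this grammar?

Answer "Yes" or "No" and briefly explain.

No - no valid derivation exists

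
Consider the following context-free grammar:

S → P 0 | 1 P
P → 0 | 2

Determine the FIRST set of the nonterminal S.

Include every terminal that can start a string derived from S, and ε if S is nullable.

We compute FIRST(S) using the standard algorithm.
FIRST(P) = {0, 2}
FIRST(S) = {0, 1, 2}
Therefore, FIRST(S) = {0, 1, 2}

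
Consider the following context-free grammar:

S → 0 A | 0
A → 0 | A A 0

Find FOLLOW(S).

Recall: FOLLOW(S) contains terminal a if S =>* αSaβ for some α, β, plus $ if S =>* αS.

We compute FOLLOW(S) using the standard algorithm.
FOLLOW(S) starts with {$}.
FIRST(A) = {0}
FIRST(S) = {0}
FOLLOW(A) = {$, 0}
FOLLOW(S) = {$}
Therefore, FOLLOW(S) = {$}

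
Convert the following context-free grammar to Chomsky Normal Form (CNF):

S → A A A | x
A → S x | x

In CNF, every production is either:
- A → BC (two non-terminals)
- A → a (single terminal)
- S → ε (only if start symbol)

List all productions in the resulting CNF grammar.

S → x; TX → x; A → x; S → A X0; X0 → A A; A → S TX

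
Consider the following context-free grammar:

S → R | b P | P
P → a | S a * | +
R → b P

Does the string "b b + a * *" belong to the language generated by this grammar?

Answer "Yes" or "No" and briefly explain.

No - no valid derivation exists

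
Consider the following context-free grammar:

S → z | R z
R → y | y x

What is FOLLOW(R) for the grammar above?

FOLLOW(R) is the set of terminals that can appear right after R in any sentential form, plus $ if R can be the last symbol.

We compute FOLLOW(R) using the standard algorithm.
FOLLOW(S) starts with {$}.
FIRST(R) = {y}
FIRST(S) = {y, z}
FOLLOW(R) = {z}
FOLLOW(S) = {$}
Therefore, FOLLOW(R) = {z}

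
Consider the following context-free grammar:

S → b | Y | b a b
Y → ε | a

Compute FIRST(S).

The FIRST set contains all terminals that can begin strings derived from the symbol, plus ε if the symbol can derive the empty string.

We compute FIRST(S) using the standard algorithm.
FIRST(S) = {a, b, ε}
FIRST(Y) = {a, ε}
Therefore, FIRST(S) = {a, b, ε}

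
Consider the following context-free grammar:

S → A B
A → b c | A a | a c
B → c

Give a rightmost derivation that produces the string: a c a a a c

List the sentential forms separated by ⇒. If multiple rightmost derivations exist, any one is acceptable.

S ⇒ A B ⇒ A c ⇒ A a c ⇒ A a a c ⇒ A a a a c ⇒ a c a a a c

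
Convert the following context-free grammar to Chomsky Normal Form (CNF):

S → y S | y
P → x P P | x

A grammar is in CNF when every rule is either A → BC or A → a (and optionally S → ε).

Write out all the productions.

TY → y; S → y; TX → x; P → x; S → TY S; P → TX X0; X0 → P P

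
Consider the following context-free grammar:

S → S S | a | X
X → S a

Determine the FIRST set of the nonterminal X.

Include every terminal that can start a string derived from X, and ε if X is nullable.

We compute FIRST(X) using the standard algorithm.
FIRST(S) = {a}
FIRST(X) = {a}
Therefore, FIRST(X) = {a}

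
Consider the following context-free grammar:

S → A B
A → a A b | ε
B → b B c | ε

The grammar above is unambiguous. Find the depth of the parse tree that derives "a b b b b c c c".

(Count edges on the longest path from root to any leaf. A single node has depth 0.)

5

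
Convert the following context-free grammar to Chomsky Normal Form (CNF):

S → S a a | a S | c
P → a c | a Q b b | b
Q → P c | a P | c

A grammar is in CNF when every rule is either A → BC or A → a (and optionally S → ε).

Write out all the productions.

TA → a; S → c; TC → c; TB → b; P → b; Q → c; S → S X0; X0 → TA TA; S → TA S; P → TA TC; P → TA X1; X1 → Q X2; X2 → TB TB; Q → P TC; Q → TA P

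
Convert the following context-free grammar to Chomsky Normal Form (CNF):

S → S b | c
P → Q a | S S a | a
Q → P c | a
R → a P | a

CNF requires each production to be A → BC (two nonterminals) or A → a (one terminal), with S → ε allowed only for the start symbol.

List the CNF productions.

TB → b; S → c; TA → a; P → a; TC → c; Q → a; R → a; S → S TB; P → Q TA; P → S X0; X0 → S TA; Q → P TC; R → TA P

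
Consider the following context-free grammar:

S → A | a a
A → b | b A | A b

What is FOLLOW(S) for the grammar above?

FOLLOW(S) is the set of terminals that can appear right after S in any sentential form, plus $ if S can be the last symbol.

We compute FOLLOW(S) using the standard algorithm.
FOLLOW(S) starts with {$}.
FIRST(A) = {b}
FIRST(S) = {a, b}
FOLLOW(A) = {$, b}
FOLLOW(S) = {$}
Therefore, FOLLOW(S) = {$}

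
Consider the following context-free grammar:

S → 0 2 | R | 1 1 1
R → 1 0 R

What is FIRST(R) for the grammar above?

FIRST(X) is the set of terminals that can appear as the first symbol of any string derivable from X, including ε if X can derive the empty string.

We compute FIRST(R) using the standard algorithm.
FIRST(R) = {1}
FIRST(S) = {0, 1}
Therefore, FIRST(R) = {1}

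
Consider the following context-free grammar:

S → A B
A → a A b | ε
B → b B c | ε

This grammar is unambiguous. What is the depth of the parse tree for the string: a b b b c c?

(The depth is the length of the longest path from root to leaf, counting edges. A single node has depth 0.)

4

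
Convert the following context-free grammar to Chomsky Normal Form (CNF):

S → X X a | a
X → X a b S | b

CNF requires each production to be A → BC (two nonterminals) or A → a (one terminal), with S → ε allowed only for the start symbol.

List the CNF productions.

TA → a; S → a; TB → b; X → b; S → X X0; X0 → X TA; X → X X1; X1 → TA X2; X2 → TB S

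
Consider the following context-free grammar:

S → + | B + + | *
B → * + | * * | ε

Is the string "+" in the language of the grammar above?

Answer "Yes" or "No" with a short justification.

Yes - a valid derivation exists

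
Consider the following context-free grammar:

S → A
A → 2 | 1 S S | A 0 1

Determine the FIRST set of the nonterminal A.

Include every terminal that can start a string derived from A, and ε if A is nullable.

We compute FIRST(A) using the standard algorithm.
FIRST(A) = {1, 2}
FIRST(S) = {1, 2}
Therefore, FIRST(A) = {1, 2}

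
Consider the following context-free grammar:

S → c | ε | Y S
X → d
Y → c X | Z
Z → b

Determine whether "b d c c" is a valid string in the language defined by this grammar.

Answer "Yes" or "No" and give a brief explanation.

No - no valid derivation exists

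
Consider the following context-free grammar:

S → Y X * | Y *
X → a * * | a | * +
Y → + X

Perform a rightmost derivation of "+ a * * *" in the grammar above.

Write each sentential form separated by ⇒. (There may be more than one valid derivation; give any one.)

S ⇒ Y * ⇒ + X * ⇒ + a * * *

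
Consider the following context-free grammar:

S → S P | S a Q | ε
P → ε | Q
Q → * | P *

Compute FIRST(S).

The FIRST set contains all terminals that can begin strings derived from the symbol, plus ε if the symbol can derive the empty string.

We compute FIRST(S) using the standard algorithm.
FIRST(P) = {*, ε}
FIRST(Q) = {*}
FIRST(S) = {*, a, ε}
Therefore, FIRST(S) = {*, a, ε}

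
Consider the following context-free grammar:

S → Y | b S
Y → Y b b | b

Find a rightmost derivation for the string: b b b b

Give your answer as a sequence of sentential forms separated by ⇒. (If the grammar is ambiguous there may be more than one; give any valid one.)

S ⇒ b S ⇒ b Y ⇒ b Y b b ⇒ b b b b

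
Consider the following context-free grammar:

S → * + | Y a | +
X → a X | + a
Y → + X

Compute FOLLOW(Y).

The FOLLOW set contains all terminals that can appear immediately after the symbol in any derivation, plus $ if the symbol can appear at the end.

We compute FOLLOW(Y) using the standard algorithm.
FOLLOW(S) starts with {$}.
FIRST(S) = {*, +}
FIRST(X) = {+, a}
FIRST(Y) = {+}
FOLLOW(S) = {$}
FOLLOW(X) = {a}
FOLLOW(Y) = {a}
Therefore, FOLLOW(Y) = {a}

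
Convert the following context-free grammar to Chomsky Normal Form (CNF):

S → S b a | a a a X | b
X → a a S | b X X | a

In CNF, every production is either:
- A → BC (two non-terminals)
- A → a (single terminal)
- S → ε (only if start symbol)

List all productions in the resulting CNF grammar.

TB → b; TA → a; S → b; X → a; S → S X0; X0 → TB TA; S → TA X1; X1 → TA X2; X2 → TA X; X → TA X3; X3 → TA S; X → TB X4; X4 → X X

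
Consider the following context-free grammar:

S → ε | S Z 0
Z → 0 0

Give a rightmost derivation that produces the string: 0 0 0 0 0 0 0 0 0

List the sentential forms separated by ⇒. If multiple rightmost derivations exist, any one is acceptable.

S ⇒ S Z 0 ⇒ S 0 0 0 ⇒ S Z 0 0 0 0 ⇒ S 0 0 0 0 0 0 ⇒ S Z 0 0 0 0 0 0 0 ⇒ S 0 0 0 0 0 0 0 0 0 ⇒ 0 0 0 0 0 0 0 0 0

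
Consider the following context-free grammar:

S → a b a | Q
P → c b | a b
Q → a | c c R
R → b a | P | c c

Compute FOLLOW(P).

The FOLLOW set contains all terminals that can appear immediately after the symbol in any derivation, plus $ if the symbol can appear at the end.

We compute FOLLOW(P) using the standard algorithm.
FOLLOW(S) starts with {$}.
FIRST(P) = {a, c}
FIRST(Q) = {a, c}
FIRST(R) = {a, b, c}
FIRST(S) = {a, c}
FOLLOW(P) = {$}
FOLLOW(Q) = {$}
FOLLOW(R) = {$}
FOLLOW(S) = {$}
Therefore, FOLLOW(P) = {$}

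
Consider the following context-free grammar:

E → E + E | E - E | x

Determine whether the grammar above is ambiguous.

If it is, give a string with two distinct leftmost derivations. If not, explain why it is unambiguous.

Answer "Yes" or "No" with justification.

Yes - the string 'x + x - x + x' has two distinct leftmost derivations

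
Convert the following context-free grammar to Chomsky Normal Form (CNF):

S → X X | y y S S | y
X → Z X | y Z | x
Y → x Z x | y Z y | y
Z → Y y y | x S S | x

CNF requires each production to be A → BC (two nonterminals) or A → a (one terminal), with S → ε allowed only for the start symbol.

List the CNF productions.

TY → y; S → y; X → x; TX → x; Y → y; Z → x; S → X X; S → TY X0; X0 → TY X1; X1 → S S; X → Z X; X → TY Z; Y → TX X2; X2 → Z TX; Y → TY X3; X3 → Z TY; Z → Y X4; X4 → TY TY; Z → TX X5; X5 → S S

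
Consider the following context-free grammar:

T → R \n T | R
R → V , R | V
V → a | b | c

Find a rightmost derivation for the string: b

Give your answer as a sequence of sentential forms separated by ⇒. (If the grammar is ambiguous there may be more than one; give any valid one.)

T ⇒ R ⇒ V ⇒ b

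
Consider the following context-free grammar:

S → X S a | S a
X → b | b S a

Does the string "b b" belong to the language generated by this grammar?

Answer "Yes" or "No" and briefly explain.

No - no valid derivation exists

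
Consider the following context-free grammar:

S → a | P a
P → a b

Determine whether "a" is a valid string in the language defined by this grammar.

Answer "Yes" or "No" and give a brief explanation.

Yes - a valid derivation exists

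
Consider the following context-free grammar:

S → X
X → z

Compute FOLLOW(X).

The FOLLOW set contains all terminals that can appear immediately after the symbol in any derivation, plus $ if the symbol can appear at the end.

We compute FOLLOW(X) using the standard algorithm.
FOLLOW(S) starts with {$}.
FIRST(S) = {z}
FIRST(X) = {z}
FOLLOW(S) = {$}
FOLLOW(X) = {$}
Therefore, FOLLOW(X) = {$}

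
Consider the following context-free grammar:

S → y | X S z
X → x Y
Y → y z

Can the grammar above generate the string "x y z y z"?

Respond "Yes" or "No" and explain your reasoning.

Yes - a valid derivation exists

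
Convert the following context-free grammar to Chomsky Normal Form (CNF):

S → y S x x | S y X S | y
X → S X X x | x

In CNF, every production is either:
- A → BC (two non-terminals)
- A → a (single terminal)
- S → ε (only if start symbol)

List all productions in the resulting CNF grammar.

TY → y; TX → x; S → y; X → x; S → TY X0; X0 → S X1; X1 → TX TX; S → S X2; X2 → TY X3; X3 → X S; X → S X4; X4 → X X5; X5 → X TX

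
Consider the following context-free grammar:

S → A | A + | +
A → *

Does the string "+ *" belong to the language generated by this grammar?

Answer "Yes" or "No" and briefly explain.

No - no valid derivation exists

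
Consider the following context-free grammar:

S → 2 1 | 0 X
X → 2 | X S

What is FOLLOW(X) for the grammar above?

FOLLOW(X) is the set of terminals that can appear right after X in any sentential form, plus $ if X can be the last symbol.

We compute FOLLOW(X) using the standard algorithm.
FOLLOW(S) starts with {$}.
FIRST(S) = {0, 2}
FIRST(X) = {2}
FOLLOW(S) = {$, 0, 2}
FOLLOW(X) = {$, 0, 2}
Therefore, FOLLOW(X) = {$, 0, 2}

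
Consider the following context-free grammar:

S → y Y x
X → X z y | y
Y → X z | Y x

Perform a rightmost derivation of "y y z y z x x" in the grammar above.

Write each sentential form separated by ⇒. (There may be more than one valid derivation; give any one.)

S ⇒ y Y x ⇒ y Y x x ⇒ y X z x x ⇒ y X z y z x x ⇒ y y z y z x x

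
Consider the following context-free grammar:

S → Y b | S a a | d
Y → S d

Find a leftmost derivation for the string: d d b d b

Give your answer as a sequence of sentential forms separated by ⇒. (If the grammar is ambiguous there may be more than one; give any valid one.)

S ⇒ Y b ⇒ S d b ⇒ Y b d b ⇒ S d b d b ⇒ d d b d b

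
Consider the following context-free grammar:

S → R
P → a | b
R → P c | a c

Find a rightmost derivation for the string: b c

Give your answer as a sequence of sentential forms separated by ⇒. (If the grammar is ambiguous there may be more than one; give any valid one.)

S ⇒ R ⇒ P c ⇒ b c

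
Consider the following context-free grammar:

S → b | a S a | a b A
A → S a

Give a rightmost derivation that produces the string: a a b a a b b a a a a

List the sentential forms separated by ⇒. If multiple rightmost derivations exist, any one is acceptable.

S ⇒ a S a ⇒ a a b A a ⇒ a a b S a a ⇒ a a b a S a a a ⇒ a a b a a b A a a a ⇒ a a b a a b S a a a a ⇒ a a b a a b b a a a a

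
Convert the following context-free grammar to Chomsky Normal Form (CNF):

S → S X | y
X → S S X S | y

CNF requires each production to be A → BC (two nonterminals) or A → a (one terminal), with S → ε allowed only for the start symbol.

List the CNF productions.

S → y; X → y; S → S X; X → S X0; X0 → S X1; X1 → X S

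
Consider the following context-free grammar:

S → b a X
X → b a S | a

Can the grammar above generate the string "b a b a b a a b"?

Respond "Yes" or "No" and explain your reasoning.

No - no valid derivation exists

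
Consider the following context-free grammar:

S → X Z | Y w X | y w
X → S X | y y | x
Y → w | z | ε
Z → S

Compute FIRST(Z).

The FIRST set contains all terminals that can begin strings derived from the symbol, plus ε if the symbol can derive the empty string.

We compute FIRST(Z) using the standard algorithm.
FIRST(S) = {w, x, y, z}
FIRST(X) = {w, x, y, z}
FIRST(Y) = {w, z, ε}
FIRST(Z) = {w, x, y, z}
Therefore, FIRST(Z) = {w, x, y, z}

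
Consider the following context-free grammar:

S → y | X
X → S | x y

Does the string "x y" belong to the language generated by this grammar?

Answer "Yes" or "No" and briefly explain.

Yes - a valid derivation exists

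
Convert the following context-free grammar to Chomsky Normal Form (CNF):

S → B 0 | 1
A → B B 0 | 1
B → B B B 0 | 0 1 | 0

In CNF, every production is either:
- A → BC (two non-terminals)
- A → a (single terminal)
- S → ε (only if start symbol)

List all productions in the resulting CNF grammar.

T0 → 0; S → 1; A → 1; T1 → 1; B → 0; S → B T0; A → B X0; X0 → B T0; B → B X1; X1 → B X2; X2 → B T0; B → T0 T1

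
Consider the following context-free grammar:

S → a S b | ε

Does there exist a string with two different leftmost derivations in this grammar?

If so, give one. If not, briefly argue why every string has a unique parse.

No - every string in the language has a unique leftmost derivation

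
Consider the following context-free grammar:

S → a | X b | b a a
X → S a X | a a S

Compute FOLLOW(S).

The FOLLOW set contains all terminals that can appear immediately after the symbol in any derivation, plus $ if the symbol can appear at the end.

We compute FOLLOW(S) using the standard algorithm.
FOLLOW(S) starts with {$}.
FIRST(S) = {a, b}
FIRST(X) = {a, b}
FOLLOW(S) = {$, a, b}
FOLLOW(X) = {b}
Therefore, FOLLOW(S) = {$, a, b}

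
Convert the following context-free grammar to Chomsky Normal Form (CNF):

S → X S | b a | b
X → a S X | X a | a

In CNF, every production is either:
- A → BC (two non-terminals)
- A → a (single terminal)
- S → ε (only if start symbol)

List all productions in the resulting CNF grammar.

TB → b; TA → a; S → b; X → a; S → X S; S → TB TA; X → TA X0; X0 → S X; X → X TA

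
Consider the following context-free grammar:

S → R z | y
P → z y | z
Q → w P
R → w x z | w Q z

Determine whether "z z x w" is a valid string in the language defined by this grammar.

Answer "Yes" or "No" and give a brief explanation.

No - no valid derivation exists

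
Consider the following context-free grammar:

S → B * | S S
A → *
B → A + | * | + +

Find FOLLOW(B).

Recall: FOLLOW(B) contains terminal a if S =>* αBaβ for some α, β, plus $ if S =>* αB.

We compute FOLLOW(B) using the standard algorithm.
FOLLOW(S) starts with {$}.
FIRST(A) = {*}
FIRST(B) = {*, +}
FIRST(S) = {*, +}
FOLLOW(A) = {+}
FOLLOW(B) = {*}
FOLLOW(S) = {$, *, +}
Therefore, FOLLOW(B) = {*}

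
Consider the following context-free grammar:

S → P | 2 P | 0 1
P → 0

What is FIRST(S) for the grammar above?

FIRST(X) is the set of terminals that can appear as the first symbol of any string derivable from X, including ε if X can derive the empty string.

We compute FIRST(S) using the standard algorithm.
FIRST(P) = {0}
FIRST(S) = {0, 2}
Therefore, FIRST(S) = {0, 2}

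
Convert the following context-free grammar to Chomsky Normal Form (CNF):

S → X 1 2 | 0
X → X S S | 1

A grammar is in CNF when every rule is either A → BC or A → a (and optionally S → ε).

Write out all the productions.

T1 → 1; T2 → 2; S → 0; X → 1; S → X X0; X0 → T1 T2; X → X X1; X1 → S S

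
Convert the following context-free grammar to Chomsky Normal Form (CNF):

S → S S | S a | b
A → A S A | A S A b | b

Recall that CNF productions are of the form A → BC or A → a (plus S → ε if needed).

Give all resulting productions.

TA → a; S → b; TB → b; A → b; S → S S; S → S TA; A → A X0; X0 → S A; A → A X1; X1 → S X2; X2 → A TB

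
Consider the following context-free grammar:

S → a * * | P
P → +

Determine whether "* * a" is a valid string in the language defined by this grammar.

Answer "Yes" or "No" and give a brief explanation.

No - no valid derivation exists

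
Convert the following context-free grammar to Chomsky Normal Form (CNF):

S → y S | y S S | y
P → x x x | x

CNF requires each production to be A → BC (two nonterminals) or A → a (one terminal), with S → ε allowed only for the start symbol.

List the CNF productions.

TY → y; S → y; TX → x; P → x; S → TY S; S → TY X0; X0 → S S; P → TX X1; X1 → TX TX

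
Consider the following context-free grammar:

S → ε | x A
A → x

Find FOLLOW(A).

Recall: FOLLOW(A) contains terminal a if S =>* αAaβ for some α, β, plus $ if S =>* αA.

We compute FOLLOW(A) using the standard algorithm.
FOLLOW(S) starts with {$}.
FIRST(A) = {x}
FIRST(S) = {x, ε}
FOLLOW(A) = {$}
FOLLOW(S) = {$}
Therefore, FOLLOW(A) = {$}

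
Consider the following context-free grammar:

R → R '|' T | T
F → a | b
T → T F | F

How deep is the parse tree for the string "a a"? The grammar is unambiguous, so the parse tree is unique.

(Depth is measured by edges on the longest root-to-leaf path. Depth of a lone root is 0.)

4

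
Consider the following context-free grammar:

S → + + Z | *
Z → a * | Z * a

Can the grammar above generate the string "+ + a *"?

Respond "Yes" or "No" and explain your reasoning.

Yes - a valid derivation exists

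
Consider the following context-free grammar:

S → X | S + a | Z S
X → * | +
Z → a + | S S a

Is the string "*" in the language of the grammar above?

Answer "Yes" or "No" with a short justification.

Yes - a valid derivation exists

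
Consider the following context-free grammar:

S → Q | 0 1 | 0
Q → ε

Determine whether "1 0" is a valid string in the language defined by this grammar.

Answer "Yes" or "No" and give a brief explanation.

No - no valid derivation exists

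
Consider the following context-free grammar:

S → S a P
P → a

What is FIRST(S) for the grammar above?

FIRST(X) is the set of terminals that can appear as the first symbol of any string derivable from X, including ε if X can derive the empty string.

We compute FIRST(S) using the standard algorithm.
FIRST(P) = {a}
FIRST(S) = {}
Therefore, FIRST(S) = {}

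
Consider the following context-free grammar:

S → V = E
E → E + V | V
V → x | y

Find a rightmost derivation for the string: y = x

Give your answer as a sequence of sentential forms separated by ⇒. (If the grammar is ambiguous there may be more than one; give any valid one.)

S ⇒ V = E ⇒ V = V ⇒ V = x ⇒ y = x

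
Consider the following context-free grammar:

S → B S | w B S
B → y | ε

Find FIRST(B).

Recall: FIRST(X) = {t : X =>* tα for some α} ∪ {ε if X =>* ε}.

We compute FIRST(B) using the standard algorithm.
FIRST(B) = {y, ε}
FIRST(S) = {w, y}
Therefore, FIRST(B) = {y, ε}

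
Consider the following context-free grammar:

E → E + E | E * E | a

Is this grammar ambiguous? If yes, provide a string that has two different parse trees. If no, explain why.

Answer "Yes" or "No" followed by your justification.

Yes - the string 'a + a + a * a' has two distinct leftmost derivations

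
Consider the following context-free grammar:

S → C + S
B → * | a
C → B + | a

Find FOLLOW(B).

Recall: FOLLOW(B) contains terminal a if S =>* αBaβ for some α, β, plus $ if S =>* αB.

We compute FOLLOW(B) using the standard algorithm.
FOLLOW(S) starts with {$}.
FIRST(B) = {*, a}
FIRST(C) = {*, a}
FIRST(S) = {*, a}
FOLLOW(B) = {+}
FOLLOW(C) = {+}
FOLLOW(S) = {$}
Therefore, FOLLOW(B) = {+}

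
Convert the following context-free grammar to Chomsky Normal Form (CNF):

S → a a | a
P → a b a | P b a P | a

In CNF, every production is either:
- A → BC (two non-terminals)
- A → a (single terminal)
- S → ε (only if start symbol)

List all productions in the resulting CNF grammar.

TA → a; S → a; TB → b; P → a; S → TA TA; P → TA X0; X0 → TB TA; P → P X1; X1 → TB X2; X2 → TA P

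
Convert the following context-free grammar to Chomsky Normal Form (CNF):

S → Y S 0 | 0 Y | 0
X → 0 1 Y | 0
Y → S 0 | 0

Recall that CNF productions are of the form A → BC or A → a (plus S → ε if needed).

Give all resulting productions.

T0 → 0; S → 0; T1 → 1; X → 0; Y → 0; S → Y X0; X0 → S T0; S → T0 Y; X → T0 X1; X1 → T1 Y; Y → S T0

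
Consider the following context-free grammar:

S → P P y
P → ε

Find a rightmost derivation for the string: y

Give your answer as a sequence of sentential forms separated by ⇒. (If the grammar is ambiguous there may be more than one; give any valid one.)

S ⇒ P P y ⇒ P y ⇒ y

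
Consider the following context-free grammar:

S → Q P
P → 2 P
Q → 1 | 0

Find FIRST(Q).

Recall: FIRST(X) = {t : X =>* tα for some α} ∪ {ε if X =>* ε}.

We compute FIRST(Q) using the standard algorithm.
FIRST(P) = {2}
FIRST(Q) = {0, 1}
FIRST(S) = {0, 1}
Therefore, FIRST(Q) = {0, 1}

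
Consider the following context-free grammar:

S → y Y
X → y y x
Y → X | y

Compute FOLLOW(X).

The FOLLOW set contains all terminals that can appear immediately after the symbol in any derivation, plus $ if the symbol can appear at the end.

We compute FOLLOW(X) using the standard algorithm.
FOLLOW(S) starts with {$}.
FIRST(S) = {y}
FIRST(X) = {y}
FIRST(Y) = {y}
FOLLOW(S) = {$}
FOLLOW(X) = {$}
FOLLOW(Y) = {$}
Therefore, FOLLOW(X) = {$}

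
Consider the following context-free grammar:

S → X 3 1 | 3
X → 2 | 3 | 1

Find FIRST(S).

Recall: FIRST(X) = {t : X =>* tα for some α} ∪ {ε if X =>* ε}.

We compute FIRST(S) using the standard algorithm.
FIRST(S) = {1, 2, 3}
FIRST(X) = {1, 2, 3}
Therefore, FIRST(S) = {1, 2, 3}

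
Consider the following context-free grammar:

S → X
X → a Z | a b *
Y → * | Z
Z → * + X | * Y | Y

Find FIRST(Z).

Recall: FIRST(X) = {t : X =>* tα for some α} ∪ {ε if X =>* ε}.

We compute FIRST(Z) using the standard algorithm.
FIRST(S) = {a}
FIRST(X) = {a}
FIRST(Y) = {*}
FIRST(Z) = {*}
Therefore, FIRST(Z) = {*}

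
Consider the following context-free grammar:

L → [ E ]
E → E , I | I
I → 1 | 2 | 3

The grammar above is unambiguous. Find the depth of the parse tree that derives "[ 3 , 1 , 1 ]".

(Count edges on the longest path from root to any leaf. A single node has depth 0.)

5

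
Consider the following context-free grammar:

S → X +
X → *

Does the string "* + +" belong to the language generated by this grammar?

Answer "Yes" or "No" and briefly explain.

No - no valid derivation exists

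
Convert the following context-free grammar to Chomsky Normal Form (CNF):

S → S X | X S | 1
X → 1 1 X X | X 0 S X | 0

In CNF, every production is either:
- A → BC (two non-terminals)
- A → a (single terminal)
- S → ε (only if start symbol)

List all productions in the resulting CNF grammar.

S → 1; T1 → 1; T0 → 0; X → 0; S → S X; S → X S; X → T1 X0; X0 → T1 X1; X1 → X X; X → X X2; X2 → T0 X3; X3 → S X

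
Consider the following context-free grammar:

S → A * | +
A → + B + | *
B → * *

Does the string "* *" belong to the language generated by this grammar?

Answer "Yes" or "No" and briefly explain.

Yes - a valid derivation exists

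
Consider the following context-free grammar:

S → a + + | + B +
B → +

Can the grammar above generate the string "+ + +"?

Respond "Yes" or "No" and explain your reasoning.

Yes - a valid derivation exists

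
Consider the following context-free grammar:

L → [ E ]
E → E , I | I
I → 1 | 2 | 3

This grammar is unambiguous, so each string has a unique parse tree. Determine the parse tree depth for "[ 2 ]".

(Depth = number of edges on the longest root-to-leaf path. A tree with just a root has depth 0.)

3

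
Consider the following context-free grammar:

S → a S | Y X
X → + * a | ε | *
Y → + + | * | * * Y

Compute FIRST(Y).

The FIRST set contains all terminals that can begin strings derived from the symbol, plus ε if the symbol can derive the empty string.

We compute FIRST(Y) using the standard algorithm.
FIRST(S) = {*, +, a}
FIRST(X) = {*, +, ε}
FIRST(Y) = {*, +}
Therefore, FIRST(Y) = {*, +}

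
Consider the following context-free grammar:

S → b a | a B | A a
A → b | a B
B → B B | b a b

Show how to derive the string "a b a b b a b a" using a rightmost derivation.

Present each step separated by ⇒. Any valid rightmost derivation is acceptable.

S ⇒ A a ⇒ a B a ⇒ a B B a ⇒ a B b a b a ⇒ a b a b b a b a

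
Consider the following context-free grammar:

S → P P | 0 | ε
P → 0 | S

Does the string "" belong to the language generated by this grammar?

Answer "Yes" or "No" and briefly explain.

Yes - a valid derivation exists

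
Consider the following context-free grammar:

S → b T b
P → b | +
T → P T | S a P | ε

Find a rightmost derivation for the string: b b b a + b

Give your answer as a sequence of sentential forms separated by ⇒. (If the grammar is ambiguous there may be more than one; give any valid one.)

S ⇒ b T b ⇒ b S a P b ⇒ b S a + b ⇒ b b T b a + b ⇒ b b b a + b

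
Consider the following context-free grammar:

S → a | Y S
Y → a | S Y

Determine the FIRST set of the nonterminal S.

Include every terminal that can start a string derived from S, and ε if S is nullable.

We compute FIRST(S) using the standard algorithm.
FIRST(S) = {a}
FIRST(Y) = {a}
Therefore, FIRST(S) = {a}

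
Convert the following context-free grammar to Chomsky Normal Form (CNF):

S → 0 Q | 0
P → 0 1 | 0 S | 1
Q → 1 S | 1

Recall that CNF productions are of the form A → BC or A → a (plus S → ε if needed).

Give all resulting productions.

T0 → 0; S → 0; T1 → 1; P → 1; Q → 1; S → T0 Q; P → T0 T1; P → T0 S; Q → T1 S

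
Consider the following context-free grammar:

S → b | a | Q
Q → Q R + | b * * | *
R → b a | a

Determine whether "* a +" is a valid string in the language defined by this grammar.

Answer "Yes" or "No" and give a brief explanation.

Yes - a valid derivation exists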